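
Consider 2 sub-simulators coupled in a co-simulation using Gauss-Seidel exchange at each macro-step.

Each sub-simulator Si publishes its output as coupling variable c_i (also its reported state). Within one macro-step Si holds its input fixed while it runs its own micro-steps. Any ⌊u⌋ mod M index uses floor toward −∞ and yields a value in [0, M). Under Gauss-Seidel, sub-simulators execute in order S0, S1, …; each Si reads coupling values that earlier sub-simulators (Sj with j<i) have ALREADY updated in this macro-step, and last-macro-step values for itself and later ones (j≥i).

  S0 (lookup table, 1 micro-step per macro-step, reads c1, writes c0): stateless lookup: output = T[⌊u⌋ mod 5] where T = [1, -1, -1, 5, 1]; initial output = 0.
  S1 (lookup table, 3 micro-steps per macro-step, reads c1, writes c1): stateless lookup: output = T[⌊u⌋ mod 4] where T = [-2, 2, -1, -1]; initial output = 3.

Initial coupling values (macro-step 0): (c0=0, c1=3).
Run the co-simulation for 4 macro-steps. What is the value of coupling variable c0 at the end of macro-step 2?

c0 at macro-step 2 = 1

macro 1: S0 reads c1=3 → after 1×micro: 5; S1 reads c1=3 → after 3×micro: -1 ⇒ (c0=5, c1=-1)
macro 2: S0 reads c1=-1 → after 1×micro: 1; S1 reads c1=-1 → after 3×micro: -1 ⇒ (c0=1, c1=-1)
macro 3: S0 reads c1=-1 → after 1×micro: 1; S1 reads c1=-1 → after 3×micro: -1 ⇒ (c0=1, c1=-1)
macro 4: S0 reads c1=-1 → after 1×micro: 1; S1 reads c1=-1 → after 3×micro: -1 ⇒ (c0=1, c1=-1)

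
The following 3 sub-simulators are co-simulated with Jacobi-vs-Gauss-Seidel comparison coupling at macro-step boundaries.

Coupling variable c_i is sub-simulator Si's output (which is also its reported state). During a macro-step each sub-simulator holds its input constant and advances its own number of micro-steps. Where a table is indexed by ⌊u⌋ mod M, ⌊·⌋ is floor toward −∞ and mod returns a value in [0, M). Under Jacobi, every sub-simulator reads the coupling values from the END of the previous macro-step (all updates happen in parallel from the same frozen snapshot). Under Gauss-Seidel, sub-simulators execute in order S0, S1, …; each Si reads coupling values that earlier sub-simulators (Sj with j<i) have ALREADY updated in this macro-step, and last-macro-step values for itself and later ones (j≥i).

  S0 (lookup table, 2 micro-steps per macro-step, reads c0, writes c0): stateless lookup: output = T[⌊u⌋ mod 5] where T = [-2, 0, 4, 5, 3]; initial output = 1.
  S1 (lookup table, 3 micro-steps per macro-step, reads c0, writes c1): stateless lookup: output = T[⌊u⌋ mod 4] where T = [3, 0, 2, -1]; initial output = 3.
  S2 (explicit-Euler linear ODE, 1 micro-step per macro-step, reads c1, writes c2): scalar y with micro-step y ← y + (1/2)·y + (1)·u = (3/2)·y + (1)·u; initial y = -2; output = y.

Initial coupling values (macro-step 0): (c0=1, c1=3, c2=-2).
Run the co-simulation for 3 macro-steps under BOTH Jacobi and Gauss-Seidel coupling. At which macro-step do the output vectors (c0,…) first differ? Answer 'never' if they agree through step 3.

[Jacobi] macro 1: S0 reads c0=1 → after 2×micro: 0; S1 reads c0=1 → after 3×micro: 0; S2 reads c1=3 → after 1×micro: 0 ⇒ (c0=0, c1=0, c2=0)
[Jacobi] macro 2: S0 reads c0=0 → after 2×micro: -2; S1 reads c0=0 → after 3×micro: 3; S2 reads c1=0 → after 1×micro: 0 ⇒ (c0=-2, c1=3, c2=0)
[Jacobi] macro 3: S0 reads c0=-2 → after 2×micro: 5; S1 reads c0=-2 → after 3×micro: 2; S2 reads c1=3 → after 1×micro: 3 ⇒ (c0=5, c1=2, c2=3)
[Gauss-Seidel] macro 1: S0 reads c0=1 → after 2×micro: 0; S1 reads c0=0 → after 3×micro: 3; S2 reads c1=3 → after 1×micro: 0 ⇒ (c0=0, c1=3, c2=0)
[Gauss-Seidel] macro 2: S0 reads c0=0 → after 2×micro: -2; S1 reads c0=-2 → after 3×micro: 2; S2 reads c1=2 → after 1×micro: 2 ⇒ (c0=-2, c1=2, c2=2)
[Gauss-Seidel] macro 3: S0 reads c0=-2 → after 2×micro: 5; S1 reads c0=5 → after 3×micro: 0; S2 reads c1=0 → after 1×micro: 3 ⇒ (c0=5, c1=0, c2=3)

first divergence at macro-step: 1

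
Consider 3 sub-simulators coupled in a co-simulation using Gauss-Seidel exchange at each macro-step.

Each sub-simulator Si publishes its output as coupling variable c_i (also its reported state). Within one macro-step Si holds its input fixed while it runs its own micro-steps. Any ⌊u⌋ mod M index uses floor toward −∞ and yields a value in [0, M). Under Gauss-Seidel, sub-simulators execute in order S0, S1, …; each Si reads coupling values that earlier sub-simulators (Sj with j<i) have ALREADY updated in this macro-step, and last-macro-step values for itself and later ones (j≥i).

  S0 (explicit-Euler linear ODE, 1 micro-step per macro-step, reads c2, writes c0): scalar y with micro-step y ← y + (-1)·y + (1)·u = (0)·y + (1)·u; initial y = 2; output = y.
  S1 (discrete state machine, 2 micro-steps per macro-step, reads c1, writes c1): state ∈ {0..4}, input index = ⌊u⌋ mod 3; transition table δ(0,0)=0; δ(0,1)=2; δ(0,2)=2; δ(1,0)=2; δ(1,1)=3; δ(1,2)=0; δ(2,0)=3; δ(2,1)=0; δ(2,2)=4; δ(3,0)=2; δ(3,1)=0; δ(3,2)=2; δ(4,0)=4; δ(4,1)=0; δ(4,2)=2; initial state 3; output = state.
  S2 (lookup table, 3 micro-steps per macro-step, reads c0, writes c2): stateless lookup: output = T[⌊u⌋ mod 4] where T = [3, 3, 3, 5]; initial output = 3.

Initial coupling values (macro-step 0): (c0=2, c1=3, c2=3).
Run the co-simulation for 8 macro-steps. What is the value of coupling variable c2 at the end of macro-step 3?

macro 1: S0 reads c2=3 → after 1×micro: 3; S1 reads c1=3 → after 2×micro: 3; S2 reads c0=3 → after 3×micro: 5 ⇒ (c0=3, c1=3, c2=5)
macro 2: S0 reads c2=5 → after 1×micro: 5; S1 reads c1=3 → after 2×micro: 3; S2 reads c0=5 → after 3×micro: 3 ⇒ (c0=5, c1=3, c2=3)
macro 3: S0 reads c2=3 → after 1×micro: 3; S1 reads c1=3 → after 2×micro: 3; S2 reads c0=3 → after 3×micro: 5 ⇒ (c0=3, c1=3, c2=5)
macro 4: S0 reads c2=5 → after 1×micro: 5; S1 reads c1=3 → after 2×micro: 3; S2 reads c0=5 → after 3×micro: 3 ⇒ (c0=5, c1=3, c2=3)
macro 5: S0 reads c2=3 → after 1×micro: 3; S1 reads c1=3 → after 2×micro: 3; S2 reads c0=3 → after 3×micro: 5 ⇒ (c0=3, c1=3, c2=5)
macro 6: S0 reads c2=5 → after 1×micro: 5; S1 reads c1=3 → after 2×micro: 3; S2 reads c0=5 → after 3×micro: 3 ⇒ (c0=5, c1=3, c2=3)
macro 7: S0 reads c2=3 → after 1×micro: 3; S1 reads c1=3 → after 2×micro: 3; S2 reads c0=3 → after 3×micro: 5 ⇒ (c0=3, c1=3, c2=5)
macro 8: S0 reads c2=5 → after 1×micro: 5; S1 reads c1=3 → after 2×micro: 3; S2 reads c0=5 → after 3×micro: 3 ⇒ (c0=5, c1=3, c2=3)

c2 at macro-step 3 = 5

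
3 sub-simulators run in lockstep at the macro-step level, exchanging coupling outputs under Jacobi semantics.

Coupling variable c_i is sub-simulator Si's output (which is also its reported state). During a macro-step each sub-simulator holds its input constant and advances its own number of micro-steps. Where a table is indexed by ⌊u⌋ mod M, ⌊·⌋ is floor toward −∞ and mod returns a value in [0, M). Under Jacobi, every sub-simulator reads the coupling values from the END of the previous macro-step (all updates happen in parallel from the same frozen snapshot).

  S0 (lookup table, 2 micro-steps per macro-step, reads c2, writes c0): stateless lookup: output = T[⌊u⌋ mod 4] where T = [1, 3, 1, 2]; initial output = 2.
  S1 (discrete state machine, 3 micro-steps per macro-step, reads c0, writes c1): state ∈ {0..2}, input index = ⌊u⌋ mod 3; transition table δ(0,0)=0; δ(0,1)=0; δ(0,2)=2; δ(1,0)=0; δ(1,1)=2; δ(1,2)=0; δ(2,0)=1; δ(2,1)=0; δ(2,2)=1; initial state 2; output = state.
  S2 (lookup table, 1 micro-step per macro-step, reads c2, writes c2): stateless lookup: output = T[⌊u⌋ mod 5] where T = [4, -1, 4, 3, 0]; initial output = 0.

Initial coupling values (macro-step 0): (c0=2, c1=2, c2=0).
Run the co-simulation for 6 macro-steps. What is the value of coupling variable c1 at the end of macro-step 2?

macro 1: S0 reads c2=0 → after 2×micro: 1; S1 reads c0=2 → after 3×micro: 2; S2 reads c2=0 → after 1×micro: 4 ⇒ (c0=1, c1=2, c2=4)
macro 2: S0 reads c2=4 → after 2×micro: 1; S1 reads c0=1 → after 3×micro: 0; S2 reads c2=4 → after 1×micro: 0 ⇒ (c0=1, c1=0, c2=0)
macro 3: S0 reads c2=0 → after 2×micro: 1; S1 reads c0=1 → after 3×micro: 0; S2 reads c2=0 → after 1×micro: 4 ⇒ (c0=1, c1=0, c2=4)
macro 4: S0 reads c2=4 → after 2×micro: 1; S1 reads c0=1 → after 3×micro: 0; S2 reads c2=4 → after 1×micro: 0 ⇒ (c0=1, c1=0, c2=0)
macro 5: S0 reads c2=0 → after 2×micro: 1; S1 reads c0=1 → after 3×micro: 0; S2 reads c2=0 → after 1×micro: 4 ⇒ (c0=1, c1=0, c2=4)
macro 6: S0 reads c2=4 → after 2×micro: 1; S1 reads c0=1 → after 3×micro: 0; S2 reads c2=4 → after 1×micro: 0 ⇒ (c0=1, c1=0, c2=0)

c1 at macro-step 2 = 0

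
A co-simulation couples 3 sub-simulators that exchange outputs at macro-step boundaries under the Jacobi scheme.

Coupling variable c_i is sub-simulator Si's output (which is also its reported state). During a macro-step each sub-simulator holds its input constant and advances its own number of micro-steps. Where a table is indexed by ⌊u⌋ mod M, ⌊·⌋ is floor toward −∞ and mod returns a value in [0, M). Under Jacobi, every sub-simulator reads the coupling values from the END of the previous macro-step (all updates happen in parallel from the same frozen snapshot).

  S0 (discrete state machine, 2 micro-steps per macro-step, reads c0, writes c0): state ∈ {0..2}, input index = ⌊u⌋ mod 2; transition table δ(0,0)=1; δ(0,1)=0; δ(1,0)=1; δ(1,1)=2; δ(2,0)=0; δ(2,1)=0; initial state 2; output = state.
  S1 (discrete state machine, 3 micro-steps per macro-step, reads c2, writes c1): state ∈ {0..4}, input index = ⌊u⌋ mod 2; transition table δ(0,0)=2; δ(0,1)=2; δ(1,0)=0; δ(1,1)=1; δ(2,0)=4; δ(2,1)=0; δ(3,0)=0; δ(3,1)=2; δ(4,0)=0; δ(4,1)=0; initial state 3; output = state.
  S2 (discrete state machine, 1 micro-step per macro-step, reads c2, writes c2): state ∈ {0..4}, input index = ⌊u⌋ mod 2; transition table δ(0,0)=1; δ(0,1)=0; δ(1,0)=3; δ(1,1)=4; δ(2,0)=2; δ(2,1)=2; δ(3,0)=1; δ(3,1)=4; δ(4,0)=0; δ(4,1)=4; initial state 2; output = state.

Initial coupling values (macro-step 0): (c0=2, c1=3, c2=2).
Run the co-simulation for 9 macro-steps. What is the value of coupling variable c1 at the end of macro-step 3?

macro 1: S0 reads c0=2 → after 2×micro: 1; S1 reads c2=2 → after 3×micro: 4; S2 reads c2=2 → after 1×micro: 2 ⇒ (c0=1, c1=4, c2=2)
macro 2: S0 reads c0=1 → after 2×micro: 0; S1 reads c2=2 → after 3×micro: 4; S2 reads c2=2 → after 1×micro: 2 ⇒ (c0=0, c1=4, c2=2)
macro 3: S0 reads c0=0 → after 2×micro: 1; S1 reads c2=2 → after 3×micro: 4; S2 reads c2=2 → after 1×micro: 2 ⇒ (c0=1, c1=4, c2=2)
macro 4: S0 reads c0=1 → after 2×micro: 0; S1 reads c2=2 → after 3×micro: 4; S2 reads c2=2 → after 1×micro: 2 ⇒ (c0=0, c1=4, c2=2)
macro 5: S0 reads c0=0 → after 2×micro: 1; S1 reads c2=2 → after 3×micro: 4; S2 reads c2=2 → after 1×micro: 2 ⇒ (c0=1, c1=4, c2=2)
macro 6: S0 reads c0=1 → after 2×micro: 0; S1 reads c2=2 → after 3×micro: 4; S2 reads c2=2 → after 1×micro: 2 ⇒ (c0=0, c1=4, c2=2)
macro 7: S0 reads c0=0 → after 2×micro: 1; S1 reads c2=2 → after 3×micro: 4; S2 reads c2=2 → after 1×micro: 2 ⇒ (c0=1, c1=4, c2=2)
macro 8: S0 reads c0=1 → after 2×micro: 0; S1 reads c2=2 → after 3×micro: 4; S2 reads c2=2 → after 1×micro: 2 ⇒ (c0=0, c1=4, c2=2)
macro 9: S0 reads c0=0 → after 2×micro: 1; S1 reads c2=2 → after 3×micro: 4; S2 reads c2=2 → after 1×micro: 2 ⇒ (c0=1, c1=4, c2=2)

c1 at macro-step 3 = 4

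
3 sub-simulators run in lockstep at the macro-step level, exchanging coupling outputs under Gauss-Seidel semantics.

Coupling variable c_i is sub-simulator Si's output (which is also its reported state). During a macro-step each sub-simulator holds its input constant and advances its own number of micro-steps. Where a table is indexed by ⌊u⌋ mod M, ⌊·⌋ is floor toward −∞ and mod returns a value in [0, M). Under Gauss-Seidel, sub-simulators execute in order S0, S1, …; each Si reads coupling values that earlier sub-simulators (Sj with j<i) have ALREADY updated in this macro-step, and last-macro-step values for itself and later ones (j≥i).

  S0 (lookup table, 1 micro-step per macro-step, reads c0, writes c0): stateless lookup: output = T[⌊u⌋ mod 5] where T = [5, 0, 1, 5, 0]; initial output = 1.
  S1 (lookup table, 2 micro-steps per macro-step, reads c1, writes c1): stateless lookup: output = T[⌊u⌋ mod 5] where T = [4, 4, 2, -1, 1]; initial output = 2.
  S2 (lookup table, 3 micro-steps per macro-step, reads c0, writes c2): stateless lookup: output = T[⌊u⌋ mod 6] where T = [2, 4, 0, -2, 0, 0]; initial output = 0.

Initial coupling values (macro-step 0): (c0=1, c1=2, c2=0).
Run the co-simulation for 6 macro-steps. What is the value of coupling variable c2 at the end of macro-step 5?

c2 at macro-step 5 = 0

macro 1: S0 reads c0=1 → after 1×micro: 0; S1 reads c1=2 → after 2×micro: 2; S2 reads c0=0 → after 3×micro: 2 ⇒ (c0=0, c1=2, c2=2)
macro 2: S0 reads c0=0 → after 1×micro: 5; S1 reads c1=2 → after 2×micro: 2; S2 reads c0=5 → after 3×micro: 0 ⇒ (c0=5, c1=2, c2=0)
macro 3: S0 reads c0=5 → after 1×micro: 5; S1 reads c1=2 → after 2×micro: 2; S2 reads c0=5 → after 3×micro: 0 ⇒ (c0=5, c1=2, c2=0)
macro 4: S0 reads c0=5 → after 1×micro: 5; S1 reads c1=2 → after 2×micro: 2; S2 reads c0=5 → after 3×micro: 0 ⇒ (c0=5, c1=2, c2=0)
macro 5: S0 reads c0=5 → after 1×micro: 5; S1 reads c1=2 → after 2×micro: 2; S2 reads c0=5 → after 3×micro: 0 ⇒ (c0=5, c1=2, c2=0)
macro 6: S0 reads c0=5 → after 1×micro: 5; S1 reads c1=2 → after 2×micro: 2; S2 reads c0=5 → after 3×micro: 0 ⇒ (c0=5, c1=2, c2=0)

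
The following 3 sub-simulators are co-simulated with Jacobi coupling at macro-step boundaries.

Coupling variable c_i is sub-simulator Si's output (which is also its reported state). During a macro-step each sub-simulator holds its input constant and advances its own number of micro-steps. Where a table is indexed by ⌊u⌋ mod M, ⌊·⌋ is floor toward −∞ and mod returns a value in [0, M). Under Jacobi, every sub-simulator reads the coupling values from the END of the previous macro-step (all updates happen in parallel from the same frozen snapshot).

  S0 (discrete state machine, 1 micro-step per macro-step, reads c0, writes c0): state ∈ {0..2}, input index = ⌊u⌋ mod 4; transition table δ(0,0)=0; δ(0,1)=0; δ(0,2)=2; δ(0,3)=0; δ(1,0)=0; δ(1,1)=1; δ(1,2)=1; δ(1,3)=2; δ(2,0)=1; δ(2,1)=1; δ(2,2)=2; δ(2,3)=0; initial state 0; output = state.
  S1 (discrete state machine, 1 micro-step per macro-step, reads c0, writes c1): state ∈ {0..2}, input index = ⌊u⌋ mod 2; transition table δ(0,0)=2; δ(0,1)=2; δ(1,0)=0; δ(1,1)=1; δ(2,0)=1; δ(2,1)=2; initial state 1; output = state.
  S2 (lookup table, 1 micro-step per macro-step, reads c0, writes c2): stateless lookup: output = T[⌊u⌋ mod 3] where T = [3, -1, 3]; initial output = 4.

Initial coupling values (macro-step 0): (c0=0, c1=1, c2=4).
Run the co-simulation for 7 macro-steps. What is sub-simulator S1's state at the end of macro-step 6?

S1 state at macro-step 6 = 1

macro 1: S0 reads c0=0 → after 1×micro: 0; S1 reads c0=0 → after 1×micro: 0; S2 reads c0=0 → after 1×micro: 3 ⇒ (c0=0, c1=0, c2=3)
macro 2: S0 reads c0=0 → after 1×micro: 0; S1 reads c0=0 → after 1×micro: 2; S2 reads c0=0 → after 1×micro: 3 ⇒ (c0=0, c1=2, c2=3)
macro 3: S0 reads c0=0 → after 1×micro: 0; S1 reads c0=0 → after 1×micro: 1; S2 reads c0=0 → after 1×micro: 3 ⇒ (c0=0, c1=1, c2=3)
macro 4: S0 reads c0=0 → after 1×micro: 0; S1 reads c0=0 → after 1×micro: 0; S2 reads c0=0 → after 1×micro: 3 ⇒ (c0=0, c1=0, c2=3)
macro 5: S0 reads c0=0 → after 1×micro: 0; S1 reads c0=0 → after 1×micro: 2; S2 reads c0=0 → after 1×micro: 3 ⇒ (c0=0, c1=2, c2=3)
macro 6: S0 reads c0=0 → after 1×micro: 0; S1 reads c0=0 → after 1×micro: 1; S2 reads c0=0 → after 1×micro: 3 ⇒ (c0=0, c1=1, c2=3)
macro 7: S0 reads c0=0 → after 1×micro: 0; S1 reads c0=0 → after 1×micro: 0; S2 reads c0=0 → after 1×micro: 3 ⇒ (c0=0, c1=0, c2=3)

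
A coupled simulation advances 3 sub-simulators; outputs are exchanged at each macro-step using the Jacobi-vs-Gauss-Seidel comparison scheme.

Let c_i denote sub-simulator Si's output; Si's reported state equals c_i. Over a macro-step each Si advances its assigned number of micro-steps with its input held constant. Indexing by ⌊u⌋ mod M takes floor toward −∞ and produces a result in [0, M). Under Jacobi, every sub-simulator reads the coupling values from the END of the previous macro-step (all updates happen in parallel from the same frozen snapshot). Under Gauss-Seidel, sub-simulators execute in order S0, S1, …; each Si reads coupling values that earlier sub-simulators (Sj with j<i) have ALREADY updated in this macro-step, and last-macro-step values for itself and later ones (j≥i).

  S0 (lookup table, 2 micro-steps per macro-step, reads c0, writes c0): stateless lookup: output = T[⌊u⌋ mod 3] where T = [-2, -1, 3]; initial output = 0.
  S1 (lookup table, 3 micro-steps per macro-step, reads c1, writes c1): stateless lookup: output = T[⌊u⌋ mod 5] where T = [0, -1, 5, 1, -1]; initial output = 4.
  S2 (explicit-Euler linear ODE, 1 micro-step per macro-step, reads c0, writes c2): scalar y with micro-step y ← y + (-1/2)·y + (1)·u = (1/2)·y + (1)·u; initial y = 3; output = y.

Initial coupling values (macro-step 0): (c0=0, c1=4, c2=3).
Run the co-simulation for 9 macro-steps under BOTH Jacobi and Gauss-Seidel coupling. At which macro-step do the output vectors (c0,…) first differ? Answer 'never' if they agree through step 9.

first divergence at macro-step: 1

[Jacobi] macro 1: S0 reads c0=0 → after 2×micro: -2; S1 reads c1=4 → after 3×micro: -1; S2 reads c0=0 → after 1×micro: 3/2 ⇒ (c0=-2, c1=-1, c2=3/2)
[Jacobi] macro 2: S0 reads c0=-2 → after 2×micro: -1; S1 reads c1=-1 → after 3×micro: -1; S2 reads c0=-2 → after 1×micro: -5/4 ⇒ (c0=-1, c1=-1, c2=-5/4)
[Jacobi] macro 3: S0 reads c0=-1 → after 2×micro: 3; S1 reads c1=-1 → after 3×micro: -1; S2 reads c0=-1 → after 1×micro: -13/8 ⇒ (c0=3, c1=-1, c2=-13/8)
[Jacobi] macro 4: S0 reads c0=3 → after 2×micro: -2; S1 reads c1=-1 → after 3×micro: -1; S2 reads c0=3 → after 1×micro: 35/16 ⇒ (c0=-2, c1=-1, c2=35/16)
[Jacobi] macro 5: S0 reads c0=-2 → after 2×micro: -1; S1 reads c1=-1 → after 3×micro: -1; S2 reads c0=-2 → after 1×micro: -29/32 ⇒ (c0=-1, c1=-1, c2=-29/32)
[Jacobi] macro 6: S0 reads c0=-1 → after 2×micro: 3; S1 reads c1=-1 → after 3×micro: -1; S2 reads c0=-1 → after 1×micro: -93/64 ⇒ (c0=3, c1=-1, c2=-93/64)
[Jacobi] macro 7: S0 reads c0=3 → after 2×micro: -2; S1 reads c1=-1 → after 3×micro: -1; S2 reads c0=3 → after 1×micro: 291/128 ⇒ (c0=-2, c1=-1, c2=291/128)
[Jacobi] macro 8: S0 reads c0=-2 → after 2×micro: -1; S1 reads c1=-1 → after 3×micro: -1; S2 reads c0=-2 → after 1×micro: -221/256 ⇒ (c0=-1, c1=-1, c2=-221/256)
[Jacobi] macro 9: S0 reads c0=-1 → after 2×micro: 3; S1 reads c1=-1 → after 3×micro: -1; S2 reads c0=-1 → after 1×micro: -733/512 ⇒ (c0=3, c1=-1, c2=-733/512)
[Gauss-Seidel] macro 1: S0 reads c0=0 → after 2×micro: -2; S1 reads c1=4 → after 3×micro: -1; S2 reads c0=-2 → after 1×micro: -1/2 ⇒ (c0=-2, c1=-1, c2=-1/2)
[Gauss-Seidel] macro 2: S0 reads c0=-2 → after 2×micro: -1; S1 reads c1=-1 → after 3×micro: -1; S2 reads c0=-1 → after 1×micro: -5/4 ⇒ (c0=-1, c1=-1, c2=-5/4)
[Gauss-Seidel] macro 3: S0 reads c0=-1 → after 2×micro: 3; S1 reads c1=-1 → after 3×micro: -1; S2 reads c0=3 → after 1×micro: 19/8 ⇒ (c0=3, c1=-1, c2=19/8)
[Gauss-Seidel] macro 4: S0 reads c0=3 → after 2×micro: -2; S1 reads c1=-1 → after 3×micro: -1; S2 reads c0=-2 → after 1×micro: -13/16 ⇒ (c0=-2, c1=-1, c2=-13/16)
[Gauss-Seidel] macro 5: S0 reads c0=-2 → after 2×micro: -1; S1 reads c1=-1 → after 3×micro: -1; S2 reads c0=-1 → after 1×micro: -45/32 ⇒ (c0=-1, c1=-1, c2=-45/32)
[Gauss-Seidel] macro 6: S0 reads c0=-1 → after 2×micro: 3; S1 reads c1=-1 → after 3×micro: -1; S2 reads c0=3 → after 1×micro: 147/64 ⇒ (c0=3, c1=-1, c2=147/64)
[Gauss-Seidel] macro 7: S0 reads c0=3 → after 2×micro: -2; S1 reads c1=-1 → after 3×micro: -1; S2 reads c0=-2 → after 1×micro: -109/128 ⇒ (c0=-2, c1=-1, c2=-109/128)
[Gauss-Seidel] macro 8: S0 reads c0=-2 → after 2×micro: -1; S1 reads c1=-1 → after 3×micro: -1; S2 reads c0=-1 → after 1×micro: -365/256 ⇒ (c0=-1, c1=-1, c2=-365/256)
[Gauss-Seidel] macro 9: S0 reads c0=-1 → after 2×micro: 3; S1 reads c1=-1 → after 3×micro: -1; S2 reads c0=3 → after 1×micro: 1171/512 ⇒ (c0=3, c1=-1, c2=1171/512)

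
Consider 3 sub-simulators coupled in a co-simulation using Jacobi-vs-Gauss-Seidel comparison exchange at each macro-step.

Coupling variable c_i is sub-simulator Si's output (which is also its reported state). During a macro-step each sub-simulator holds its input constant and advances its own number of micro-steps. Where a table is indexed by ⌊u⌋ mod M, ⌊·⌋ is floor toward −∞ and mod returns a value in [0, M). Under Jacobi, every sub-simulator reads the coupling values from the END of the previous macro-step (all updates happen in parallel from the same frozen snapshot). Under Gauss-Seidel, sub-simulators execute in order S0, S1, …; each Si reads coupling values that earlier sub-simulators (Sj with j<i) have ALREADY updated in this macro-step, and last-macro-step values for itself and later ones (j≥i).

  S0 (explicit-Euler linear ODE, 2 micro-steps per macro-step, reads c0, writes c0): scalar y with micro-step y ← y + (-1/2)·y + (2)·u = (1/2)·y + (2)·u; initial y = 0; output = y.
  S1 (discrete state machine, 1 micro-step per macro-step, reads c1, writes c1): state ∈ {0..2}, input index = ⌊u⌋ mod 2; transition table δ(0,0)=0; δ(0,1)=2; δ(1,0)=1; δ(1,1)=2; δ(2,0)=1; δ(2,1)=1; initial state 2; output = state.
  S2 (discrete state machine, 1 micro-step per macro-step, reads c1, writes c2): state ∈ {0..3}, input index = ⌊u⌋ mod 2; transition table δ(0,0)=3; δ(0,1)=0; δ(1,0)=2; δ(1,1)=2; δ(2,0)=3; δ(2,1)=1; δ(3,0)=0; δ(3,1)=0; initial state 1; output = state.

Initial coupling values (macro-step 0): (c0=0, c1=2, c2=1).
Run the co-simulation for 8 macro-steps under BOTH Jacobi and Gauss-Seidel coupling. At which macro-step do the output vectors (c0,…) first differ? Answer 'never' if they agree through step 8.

first divergence at macro-step: 2

[Jacobi] macro 1: S0 reads c0=0 → after 2×micro: 0; S1 reads c1=2 → after 1×micro: 1; S2 reads c1=2 → after 1×micro: 2 ⇒ (c0=0, c1=1, c2=2)
[Jacobi] macro 2: S0 reads c0=0 → after 2×micro: 0; S1 reads c1=1 → after 1×micro: 2; S2 reads c1=1 → after 1×micro: 1 ⇒ (c0=0, c1=2, c2=1)
[Jacobi] macro 3: S0 reads c0=0 → after 2×micro: 0; S1 reads c1=2 → after 1×micro: 1; S2 reads c1=2 → after 1×micro: 2 ⇒ (c0=0, c1=1, c2=2)
[Jacobi] macro 4: S0 reads c0=0 → after 2×micro: 0; S1 reads c1=1 → after 1×micro: 2; S2 reads c1=1 → after 1×micro: 1 ⇒ (c0=0, c1=2, c2=1)
[Jacobi] macro 5: S0 reads c0=0 → after 2×micro: 0; S1 reads c1=2 → after 1×micro: 1; S2 reads c1=2 → after 1×micro: 2 ⇒ (c0=0, c1=1, c2=2)
[Jacobi] macro 6: S0 reads c0=0 → after 2×micro: 0; S1 reads c1=1 → after 1×micro: 2; S2 reads c1=1 → after 1×micro: 1 ⇒ (c0=0, c1=2, c2=1)
[Jacobi] macro 7: S0 reads c0=0 → after 2×micro: 0; S1 reads c1=2 → after 1×micro: 1; S2 reads c1=2 → after 1×micro: 2 ⇒ (c0=0, c1=1, c2=2)
[Jacobi] macro 8: S0 reads c0=0 → after 2×micro: 0; S1 reads c1=1 → after 1×micro: 2; S2 reads c1=1 → after 1×micro: 1 ⇒ (c0=0, c1=2, c2=1)
[Gauss-Seidel] macro 1: S0 reads c0=0 → after 2×micro: 0; S1 reads c1=2 → after 1×micro: 1; S2 reads c1=1 → after 1×micro: 2 ⇒ (c0=0, c1=1, c2=2)
[Gauss-Seidel] macro 2: S0 reads c0=0 → after 2×micro: 0; S1 reads c1=1 → after 1×micro: 2; S2 reads c1=2 → after 1×micro: 3 ⇒ (c0=0, c1=2, c2=3)
[Gauss-Seidel] macro 3: S0 reads c0=0 → after 2×micro: 0; S1 reads c1=2 → after 1×micro: 1; S2 reads c1=1 → after 1×micro: 0 ⇒ (c0=0, c1=1, c2=0)
[Gauss-Seidel] macro 4: S0 reads c0=0 → after 2×micro: 0; S1 reads c1=1 → after 1×micro: 2; S2 reads c1=2 → after 1×micro: 3 ⇒ (c0=0, c1=2, c2=3)
[Gauss-Seidel] macro 5: S0 reads c0=0 → after 2×micro: 0; S1 reads c1=2 → after 1×micro: 1; S2 reads c1=1 → after 1×micro: 0 ⇒ (c0=0, c1=1, c2=0)
[Gauss-Seidel] macro 6: S0 reads c0=0 → after 2×micro: 0; S1 reads c1=1 → after 1×micro: 2; S2 reads c1=2 → after 1×micro: 3 ⇒ (c0=0, c1=2, c2=3)
[Gauss-Seidel] macro 7: S0 reads c0=0 → after 2×micro: 0; S1 reads c1=2 → after 1×micro: 1; S2 reads c1=1 → after 1×micro: 0 ⇒ (c0=0, c1=1, c2=0)
[Gauss-Seidel] macro 8: S0 reads c0=0 → after 2×micro: 0; S1 reads c1=1 → after 1×micro: 2; S2 reads c1=2 → after 1×micro: 3 ⇒ (c0=0, c1=2, c2=3)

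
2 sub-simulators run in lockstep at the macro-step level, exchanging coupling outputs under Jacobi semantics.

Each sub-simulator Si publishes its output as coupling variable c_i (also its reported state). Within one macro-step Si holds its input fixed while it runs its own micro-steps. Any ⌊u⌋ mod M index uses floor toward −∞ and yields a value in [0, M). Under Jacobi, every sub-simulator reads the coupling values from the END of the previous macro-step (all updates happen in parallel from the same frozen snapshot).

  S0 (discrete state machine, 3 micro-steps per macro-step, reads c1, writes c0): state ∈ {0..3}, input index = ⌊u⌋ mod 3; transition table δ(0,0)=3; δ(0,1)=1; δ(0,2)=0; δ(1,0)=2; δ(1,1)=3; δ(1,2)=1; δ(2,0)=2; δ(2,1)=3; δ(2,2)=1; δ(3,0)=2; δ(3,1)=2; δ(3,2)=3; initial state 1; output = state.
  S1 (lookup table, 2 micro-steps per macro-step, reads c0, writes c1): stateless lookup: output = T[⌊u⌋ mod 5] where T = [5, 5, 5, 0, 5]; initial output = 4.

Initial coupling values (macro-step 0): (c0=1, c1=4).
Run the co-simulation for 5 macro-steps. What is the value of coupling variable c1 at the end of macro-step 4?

c1 at macro-step 4 = 5

macro 1: S0 reads c1=4 → after 3×micro: 3; S1 reads c0=1 → after 2×micro: 5 ⇒ (c0=3, c1=5)
macro 2: S0 reads c1=5 → after 3×micro: 3; S1 reads c0=3 → after 2×micro: 0 ⇒ (c0=3, c1=0)
macro 3: S0 reads c1=0 → after 3×micro: 2; S1 reads c0=3 → after 2×micro: 0 ⇒ (c0=2, c1=0)
macro 4: S0 reads c1=0 → after 3×micro: 2; S1 reads c0=2 → after 2×micro: 5 ⇒ (c0=2, c1=5)
macro 5: S0 reads c1=5 → after 3×micro: 1; S1 reads c0=2 → after 2×micro: 5 ⇒ (c0=1, c1=5)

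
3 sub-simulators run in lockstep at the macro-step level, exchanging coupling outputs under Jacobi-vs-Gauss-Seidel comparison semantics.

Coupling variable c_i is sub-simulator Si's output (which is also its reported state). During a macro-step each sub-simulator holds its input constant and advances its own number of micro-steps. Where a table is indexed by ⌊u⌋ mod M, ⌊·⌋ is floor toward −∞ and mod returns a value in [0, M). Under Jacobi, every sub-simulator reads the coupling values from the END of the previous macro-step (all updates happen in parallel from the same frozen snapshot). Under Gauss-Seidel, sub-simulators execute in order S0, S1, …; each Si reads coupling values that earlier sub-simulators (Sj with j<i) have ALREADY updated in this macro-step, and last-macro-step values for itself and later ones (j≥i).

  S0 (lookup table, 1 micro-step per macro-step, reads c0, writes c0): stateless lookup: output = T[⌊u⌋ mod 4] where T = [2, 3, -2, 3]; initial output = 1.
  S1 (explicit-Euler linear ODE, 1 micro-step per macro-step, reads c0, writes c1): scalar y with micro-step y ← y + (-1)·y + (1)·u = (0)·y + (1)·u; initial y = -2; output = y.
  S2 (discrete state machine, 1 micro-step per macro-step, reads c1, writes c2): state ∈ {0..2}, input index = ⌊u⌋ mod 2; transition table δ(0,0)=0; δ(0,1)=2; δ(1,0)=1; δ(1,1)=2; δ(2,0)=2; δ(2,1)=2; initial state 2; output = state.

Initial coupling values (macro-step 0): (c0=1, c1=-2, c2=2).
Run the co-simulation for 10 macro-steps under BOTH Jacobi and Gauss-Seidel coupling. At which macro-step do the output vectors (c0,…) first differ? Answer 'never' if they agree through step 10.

[Jacobi] macro 1: S0 reads c0=1 → after 1×micro: 3; S1 reads c0=1 → after 1×micro: 1; S2 reads c1=-2 → after 1×micro: 2 ⇒ (c0=3, c1=1, c2=2)
[Jacobi] macro 2: S0 reads c0=3 → after 1×micro: 3; S1 reads c0=3 → after 1×micro: 3; S2 reads c1=1 → after 1×micro: 2 ⇒ (c0=3, c1=3, c2=2)
[Jacobi] macro 3: S0 reads c0=3 → after 1×micro: 3; S1 reads c0=3 → after 1×micro: 3; S2 reads c1=3 → after 1×micro: 2 ⇒ (c0=3, c1=3, c2=2)
[Jacobi] macro 4: S0 reads c0=3 → after 1×micro: 3; S1 reads c0=3 → after 1×micro: 3; S2 reads c1=3 → after 1×micro: 2 ⇒ (c0=3, c1=3, c2=2)
[Jacobi] macro 5: S0 reads c0=3 → after 1×micro: 3; S1 reads c0=3 → after 1×micro: 3; S2 reads c1=3 → after 1×micro: 2 ⇒ (c0=3, c1=3, c2=2)
[Jacobi] macro 6: S0 reads c0=3 → after 1×micro: 3; S1 reads c0=3 → after 1×micro: 3; S2 reads c1=3 → after 1×micro: 2 ⇒ (c0=3, c1=3, c2=2)
[Jacobi] macro 7: S0 reads c0=3 → after 1×micro: 3; S1 reads c0=3 → after 1×micro: 3; S2 reads c1=3 → after 1×micro: 2 ⇒ (c0=3, c1=3, c2=2)
[Jacobi] macro 8: S0 reads c0=3 → after 1×micro: 3; S1 reads c0=3 → after 1×micro: 3; S2 reads c1=3 → after 1×micro: 2 ⇒ (c0=3, c1=3, c2=2)
[Jacobi] macro 9: S0 reads c0=3 → after 1×micro: 3; S1 reads c0=3 → after 1×micro: 3; S2 reads c1=3 → after 1×micro: 2 ⇒ (c0=3, c1=3, c2=2)
[Jacobi] macro 10: S0 reads c0=3 → after 1×micro: 3; S1 reads c0=3 → after 1×micro: 3; S2 reads c1=3 → after 1×micro: 2 ⇒ (c0=3, c1=3, c2=2)
[Gauss-Seidel] macro 1: S0 reads c0=1 → after 1×micro: 3; S1 reads c0=3 → after 1×micro: 3; S2 reads c1=3 → after 1×micro: 2 ⇒ (c0=3, c1=3, c2=2)
[Gauss-Seidel] macro 2: S0 reads c0=3 → after 1×micro: 3; S1 reads c0=3 → after 1×micro: 3; S2 reads c1=3 → after 1×micro: 2 ⇒ (c0=3, c1=3, c2=2)
[Gauss-Seidel] macro 3: S0 reads c0=3 → after 1×micro: 3; S1 reads c0=3 → after 1×micro: 3; S2 reads c1=3 → after 1×micro: 2 ⇒ (c0=3, c1=3, c2=2)
[Gauss-Seidel] macro 4: S0 reads c0=3 → after 1×micro: 3; S1 reads c0=3 → after 1×micro: 3; S2 reads c1=3 → after 1×micro: 2 ⇒ (c0=3, c1=3, c2=2)
[Gauss-Seidel] macro 5: S0 reads c0=3 → after 1×micro: 3; S1 reads c0=3 → after 1×micro: 3; S2 reads c1=3 → after 1×micro: 2 ⇒ (c0=3, c1=3, c2=2)
[Gauss-Seidel] macro 6: S0 reads c0=3 → after 1×micro: 3; S1 reads c0=3 → after 1×micro: 3; S2 reads c1=3 → after 1×micro: 2 ⇒ (c0=3, c1=3, c2=2)
[Gauss-Seidel] macro 7: S0 reads c0=3 → after 1×micro: 3; S1 reads c0=3 → after 1×micro: 3; S2 reads c1=3 → after 1×micro: 2 ⇒ (c0=3, c1=3, c2=2)
[Gauss-Seidel] macro 8: S0 reads c0=3 → after 1×micro: 3; S1 reads c0=3 → after 1×micro: 3; S2 reads c1=3 → after 1×micro: 2 ⇒ (c0=3, c1=3, c2=2)
[Gauss-Seidel] macro 9: S0 reads c0=3 → after 1×micro: 3; S1 reads c0=3 → after 1×micro: 3; S2 reads c1=3 → after 1×micro: 2 ⇒ (c0=3, c1=3, c2=2)
[Gauss-Seidel] macro 10: S0 reads c0=3 → after 1×micro: 3; S1 reads c0=3 → after 1×micro: 3; S2 reads c1=3 → after 1×micro: 2 ⇒ (c0=3, c1=3, c2=2)

first divergence at macro-step: 1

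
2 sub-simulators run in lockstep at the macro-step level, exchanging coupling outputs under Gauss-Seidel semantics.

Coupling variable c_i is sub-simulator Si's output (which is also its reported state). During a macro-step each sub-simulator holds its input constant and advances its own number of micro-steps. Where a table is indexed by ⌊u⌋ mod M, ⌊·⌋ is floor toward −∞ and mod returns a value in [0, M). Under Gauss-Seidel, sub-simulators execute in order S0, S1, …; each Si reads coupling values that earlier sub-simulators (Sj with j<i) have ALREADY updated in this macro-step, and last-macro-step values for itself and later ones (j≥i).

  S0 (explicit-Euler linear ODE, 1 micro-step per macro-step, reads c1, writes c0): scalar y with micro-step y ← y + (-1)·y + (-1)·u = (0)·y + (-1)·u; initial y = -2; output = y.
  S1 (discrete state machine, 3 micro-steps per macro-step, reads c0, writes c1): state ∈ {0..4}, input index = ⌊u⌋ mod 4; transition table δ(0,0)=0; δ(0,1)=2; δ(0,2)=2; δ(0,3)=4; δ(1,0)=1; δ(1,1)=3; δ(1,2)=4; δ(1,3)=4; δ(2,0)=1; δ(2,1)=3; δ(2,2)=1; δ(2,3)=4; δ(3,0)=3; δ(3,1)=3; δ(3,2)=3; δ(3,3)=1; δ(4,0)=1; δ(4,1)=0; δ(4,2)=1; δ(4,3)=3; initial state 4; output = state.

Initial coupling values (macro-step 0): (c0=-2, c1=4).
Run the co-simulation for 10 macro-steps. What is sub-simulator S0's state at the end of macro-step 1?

macro 1: S0 reads c1=4 → after 1×micro: -4; S1 reads c0=-4 → after 3×micro: 1 ⇒ (c0=-4, c1=1)
macro 2: S0 reads c1=1 → after 1×micro: -1; S1 reads c0=-1 → after 3×micro: 1 ⇒ (c0=-1, c1=1)
macro 3: S0 reads c1=1 → after 1×micro: -1; S1 reads c0=-1 → after 3×micro: 1 ⇒ (c0=-1, c1=1)
macro 4: S0 reads c1=1 → after 1×micro: -1; S1 reads c0=-1 → after 3×micro: 1 ⇒ (c0=-1, c1=1)
macro 5: S0 reads c1=1 → after 1×micro: -1; S1 reads c0=-1 → after 3×micro: 1 ⇒ (c0=-1, c1=1)
macro 6: S0 reads c1=1 → after 1×micro: -1; S1 reads c0=-1 → after 3×micro: 1 ⇒ (c0=-1, c1=1)
macro 7: S0 reads c1=1 → after 1×micro: -1; S1 reads c0=-1 → after 3×micro: 1 ⇒ (c0=-1, c1=1)
macro 8: S0 reads c1=1 → after 1×micro: -1; S1 reads c0=-1 → after 3×micro: 1 ⇒ (c0=-1, c1=1)
macro 9: S0 reads c1=1 → after 1×micro: -1; S1 reads c0=-1 → after 3×micro: 1 ⇒ (c0=-1, c1=1)
macro 10: S0 reads c1=1 → after 1×micro: -1; S1 reads c0=-1 → after 3×micro: 1 ⇒ (c0=-1, c1=1)

S0 state at macro-step 1 = -4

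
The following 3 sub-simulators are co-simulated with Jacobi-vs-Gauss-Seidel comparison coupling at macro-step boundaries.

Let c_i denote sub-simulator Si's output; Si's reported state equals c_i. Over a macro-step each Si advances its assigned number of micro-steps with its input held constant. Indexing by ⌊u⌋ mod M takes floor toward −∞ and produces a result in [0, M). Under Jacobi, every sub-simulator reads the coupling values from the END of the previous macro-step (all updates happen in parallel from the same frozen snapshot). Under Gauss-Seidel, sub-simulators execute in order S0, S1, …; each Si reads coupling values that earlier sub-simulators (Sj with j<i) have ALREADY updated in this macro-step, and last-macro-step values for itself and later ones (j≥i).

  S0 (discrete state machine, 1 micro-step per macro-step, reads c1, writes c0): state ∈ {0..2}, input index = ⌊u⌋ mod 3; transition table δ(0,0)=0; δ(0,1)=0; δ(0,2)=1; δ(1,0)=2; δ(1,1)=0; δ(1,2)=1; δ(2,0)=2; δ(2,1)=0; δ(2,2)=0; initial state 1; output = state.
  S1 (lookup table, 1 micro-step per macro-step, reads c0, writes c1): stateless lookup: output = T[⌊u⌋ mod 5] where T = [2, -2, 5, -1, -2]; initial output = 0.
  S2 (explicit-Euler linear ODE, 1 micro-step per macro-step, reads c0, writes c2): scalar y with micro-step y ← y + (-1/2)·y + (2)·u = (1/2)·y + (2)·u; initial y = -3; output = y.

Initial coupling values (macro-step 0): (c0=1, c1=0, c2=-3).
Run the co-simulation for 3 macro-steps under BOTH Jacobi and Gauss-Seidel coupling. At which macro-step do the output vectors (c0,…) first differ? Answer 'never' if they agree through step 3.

[Jacobi] macro 1: S0 reads c1=0 → after 1×micro: 2; S1 reads c0=1 → after 1×micro: -2; S2 reads c0=1 → after 1×micro: 1/2 ⇒ (c0=2, c1=-2, c2=1/2)
[Jacobi] macro 2: S0 reads c1=-2 → after 1×micro: 0; S1 reads c0=2 → after 1×micro: 5; S2 reads c0=2 → after 1×micro: 17/4 ⇒ (c0=0, c1=5, c2=17/4)
[Jacobi] macro 3: S0 reads c1=5 → after 1×micro: 1; S1 reads c0=0 → after 1×micro: 2; S2 reads c0=0 → after 1×micro: 17/8 ⇒ (c0=1, c1=2, c2=17/8)
[Gauss-Seidel] macro 1: S0 reads c1=0 → after 1×micro: 2; S1 reads c0=2 → after 1×micro: 5; S2 reads c0=2 → after 1×micro: 5/2 ⇒ (c0=2, c1=5, c2=5/2)
[Gauss-Seidel] macro 2: S0 reads c1=5 → after 1×micro: 0; S1 reads c0=0 → after 1×micro: 2; S2 reads c0=0 → after 1×micro: 5/4 ⇒ (c0=0, c1=2, c2=5/4)
[Gauss-Seidel] macro 3: S0 reads c1=2 → after 1×micro: 1; S1 reads c0=1 → after 1×micro: -2; S2 reads c0=1 → after 1×micro: 21/8 ⇒ (c0=1, c1=-2, c2=21/8)

first divergence at macro-step: 1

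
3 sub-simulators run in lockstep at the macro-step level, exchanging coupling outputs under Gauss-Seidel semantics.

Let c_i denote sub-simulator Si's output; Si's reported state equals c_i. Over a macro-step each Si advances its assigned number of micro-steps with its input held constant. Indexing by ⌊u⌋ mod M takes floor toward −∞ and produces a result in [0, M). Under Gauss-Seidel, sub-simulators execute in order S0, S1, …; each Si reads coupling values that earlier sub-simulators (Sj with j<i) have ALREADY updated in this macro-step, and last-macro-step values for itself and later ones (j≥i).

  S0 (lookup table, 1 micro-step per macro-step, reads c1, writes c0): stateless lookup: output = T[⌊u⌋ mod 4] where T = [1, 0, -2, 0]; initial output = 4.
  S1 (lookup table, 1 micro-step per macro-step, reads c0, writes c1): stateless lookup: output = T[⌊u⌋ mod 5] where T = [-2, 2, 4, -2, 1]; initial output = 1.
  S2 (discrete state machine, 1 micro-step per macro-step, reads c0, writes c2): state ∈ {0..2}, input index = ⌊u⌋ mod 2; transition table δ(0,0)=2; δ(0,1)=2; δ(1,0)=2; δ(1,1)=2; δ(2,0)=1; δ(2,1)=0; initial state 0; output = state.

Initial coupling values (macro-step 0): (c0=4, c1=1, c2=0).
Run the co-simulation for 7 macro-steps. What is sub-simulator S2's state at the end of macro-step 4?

macro 1: S0 reads c1=1 → after 1×micro: 0; S1 reads c0=0 → after 1×micro: -2; S2 reads c0=0 → after 1×micro: 2 ⇒ (c0=0, c1=-2, c2=2)
macro 2: S0 reads c1=-2 → after 1×micro: -2; S1 reads c0=-2 → after 1×micro: -2; S2 reads c0=-2 → after 1×micro: 1 ⇒ (c0=-2, c1=-2, c2=1)
macro 3: S0 reads c1=-2 → after 1×micro: -2; S1 reads c0=-2 → after 1×micro: -2; S2 reads c0=-2 → after 1×micro: 2 ⇒ (c0=-2, c1=-2, c2=2)
macro 4: S0 reads c1=-2 → after 1×micro: -2; S1 reads c0=-2 → after 1×micro: -2; S2 reads c0=-2 → after 1×micro: 1 ⇒ (c0=-2, c1=-2, c2=1)
macro 5: S0 reads c1=-2 → after 1×micro: -2; S1 reads c0=-2 → after 1×micro: -2; S2 reads c0=-2 → after 1×micro: 2 ⇒ (c0=-2, c1=-2, c2=2)
macro 6: S0 reads c1=-2 → after 1×micro: -2; S1 reads c0=-2 → after 1×micro: -2; S2 reads c0=-2 → after 1×micro: 1 ⇒ (c0=-2, c1=-2, c2=1)
macro 7: S0 reads c1=-2 → after 1×micro: -2; S1 reads c0=-2 → after 1×micro: -2; S2 reads c0=-2 → after 1×micro: 2 ⇒ (c0=-2, c1=-2, c2=2)

S2 state at macro-step 4 = 1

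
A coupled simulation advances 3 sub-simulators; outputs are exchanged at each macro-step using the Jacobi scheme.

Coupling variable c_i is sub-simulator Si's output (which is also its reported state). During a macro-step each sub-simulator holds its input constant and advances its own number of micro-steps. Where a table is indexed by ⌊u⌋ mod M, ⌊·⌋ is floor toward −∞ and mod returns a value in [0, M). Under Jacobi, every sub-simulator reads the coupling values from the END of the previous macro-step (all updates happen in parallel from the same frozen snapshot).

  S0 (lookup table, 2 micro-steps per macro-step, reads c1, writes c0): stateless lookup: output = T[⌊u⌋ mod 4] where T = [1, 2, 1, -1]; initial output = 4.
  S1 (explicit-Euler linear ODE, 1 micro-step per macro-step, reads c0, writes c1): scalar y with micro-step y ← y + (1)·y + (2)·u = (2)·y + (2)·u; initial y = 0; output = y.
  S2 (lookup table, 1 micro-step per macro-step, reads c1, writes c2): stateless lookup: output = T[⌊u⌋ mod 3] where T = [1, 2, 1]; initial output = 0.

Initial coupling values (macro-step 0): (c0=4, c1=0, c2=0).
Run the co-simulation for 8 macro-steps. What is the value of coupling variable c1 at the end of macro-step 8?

c1 at macro-step 8 = 1278

macro 1: S0 reads c1=0 → after 2×micro: 1; S1 reads c0=4 → after 1×micro: 8; S2 reads c1=0 → after 1×micro: 1 ⇒ (c0=1, c1=8, c2=1)
macro 2: S0 reads c1=8 → after 2×micro: 1; S1 reads c0=1 → after 1×micro: 18; S2 reads c1=8 → after 1×micro: 1 ⇒ (c0=1, c1=18, c2=1)
macro 3: S0 reads c1=18 → after 2×micro: 1; S1 reads c0=1 → after 1×micro: 38; S2 reads c1=18 → after 1×micro: 1 ⇒ (c0=1, c1=38, c2=1)
macro 4: S0 reads c1=38 → after 2×micro: 1; S1 reads c0=1 → after 1×micro: 78; S2 reads c1=38 → after 1×micro: 1 ⇒ (c0=1, c1=78, c2=1)
macro 5: S0 reads c1=78 → after 2×micro: 1; S1 reads c0=1 → after 1×micro: 158; S2 reads c1=78 → after 1×micro: 1 ⇒ (c0=1, c1=158, c2=1)
macro 6: S0 reads c1=158 → after 2×micro: 1; S1 reads c0=1 → after 1×micro: 318; S2 reads c1=158 → after 1×micro: 1 ⇒ (c0=1, c1=318, c2=1)
macro 7: S0 reads c1=318 → after 2×micro: 1; S1 reads c0=1 → after 1×micro: 638; S2 reads c1=318 → after 1×micro: 1 ⇒ (c0=1, c1=638, c2=1)
macro 8: S0 reads c1=638 → after 2×micro: 1; S1 reads c0=1 → after 1×micro: 1278; S2 reads c1=638 → after 1×micro: 1 ⇒ (c0=1, c1=1278, c2=1)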